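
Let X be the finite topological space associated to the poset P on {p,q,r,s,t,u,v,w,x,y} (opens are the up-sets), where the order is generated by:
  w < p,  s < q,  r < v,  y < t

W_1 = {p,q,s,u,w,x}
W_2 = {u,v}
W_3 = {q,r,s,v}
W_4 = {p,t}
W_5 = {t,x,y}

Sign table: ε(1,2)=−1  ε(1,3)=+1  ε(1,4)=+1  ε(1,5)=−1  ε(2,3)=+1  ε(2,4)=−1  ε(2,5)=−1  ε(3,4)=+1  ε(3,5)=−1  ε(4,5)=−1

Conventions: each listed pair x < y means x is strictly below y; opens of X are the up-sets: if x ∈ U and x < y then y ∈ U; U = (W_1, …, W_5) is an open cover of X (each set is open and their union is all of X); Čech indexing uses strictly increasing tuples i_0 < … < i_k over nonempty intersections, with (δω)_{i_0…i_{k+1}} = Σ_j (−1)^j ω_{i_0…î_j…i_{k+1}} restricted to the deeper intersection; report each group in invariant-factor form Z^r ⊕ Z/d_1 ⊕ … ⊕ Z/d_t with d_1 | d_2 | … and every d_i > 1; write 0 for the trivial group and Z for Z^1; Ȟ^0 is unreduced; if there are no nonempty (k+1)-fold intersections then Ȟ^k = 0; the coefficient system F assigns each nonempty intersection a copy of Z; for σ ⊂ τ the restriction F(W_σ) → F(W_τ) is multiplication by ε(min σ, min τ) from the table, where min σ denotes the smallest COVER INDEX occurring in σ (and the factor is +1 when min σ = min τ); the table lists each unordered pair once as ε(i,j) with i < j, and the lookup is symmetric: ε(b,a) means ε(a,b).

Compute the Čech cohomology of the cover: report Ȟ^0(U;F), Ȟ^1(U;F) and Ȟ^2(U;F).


intersection data:
  W12={u} W13={q,s} W14={p} W15={x} W23={v} W45={t}
C dims 5,6; δ0: rk 5, SNF 1^4·2
Ȟ^0 = (5 − 5) − 0 = 0, so Ȟ^0 ≅ 0
Ȟ^1 = (6 − 0) − 5 = 1 plus torsion [2], so Ȟ^1 ≅ Z ⊕ Z/2
Ȟ^2 = (0 − 0) − 0 = 0, so Ȟ^2 ≅ 0

Ȟ^0(U;F) ≅ 0; Ȟ^1(U;F) ≅ Z ⊕ Z/2; Ȟ^2(U;F) ≅ 0


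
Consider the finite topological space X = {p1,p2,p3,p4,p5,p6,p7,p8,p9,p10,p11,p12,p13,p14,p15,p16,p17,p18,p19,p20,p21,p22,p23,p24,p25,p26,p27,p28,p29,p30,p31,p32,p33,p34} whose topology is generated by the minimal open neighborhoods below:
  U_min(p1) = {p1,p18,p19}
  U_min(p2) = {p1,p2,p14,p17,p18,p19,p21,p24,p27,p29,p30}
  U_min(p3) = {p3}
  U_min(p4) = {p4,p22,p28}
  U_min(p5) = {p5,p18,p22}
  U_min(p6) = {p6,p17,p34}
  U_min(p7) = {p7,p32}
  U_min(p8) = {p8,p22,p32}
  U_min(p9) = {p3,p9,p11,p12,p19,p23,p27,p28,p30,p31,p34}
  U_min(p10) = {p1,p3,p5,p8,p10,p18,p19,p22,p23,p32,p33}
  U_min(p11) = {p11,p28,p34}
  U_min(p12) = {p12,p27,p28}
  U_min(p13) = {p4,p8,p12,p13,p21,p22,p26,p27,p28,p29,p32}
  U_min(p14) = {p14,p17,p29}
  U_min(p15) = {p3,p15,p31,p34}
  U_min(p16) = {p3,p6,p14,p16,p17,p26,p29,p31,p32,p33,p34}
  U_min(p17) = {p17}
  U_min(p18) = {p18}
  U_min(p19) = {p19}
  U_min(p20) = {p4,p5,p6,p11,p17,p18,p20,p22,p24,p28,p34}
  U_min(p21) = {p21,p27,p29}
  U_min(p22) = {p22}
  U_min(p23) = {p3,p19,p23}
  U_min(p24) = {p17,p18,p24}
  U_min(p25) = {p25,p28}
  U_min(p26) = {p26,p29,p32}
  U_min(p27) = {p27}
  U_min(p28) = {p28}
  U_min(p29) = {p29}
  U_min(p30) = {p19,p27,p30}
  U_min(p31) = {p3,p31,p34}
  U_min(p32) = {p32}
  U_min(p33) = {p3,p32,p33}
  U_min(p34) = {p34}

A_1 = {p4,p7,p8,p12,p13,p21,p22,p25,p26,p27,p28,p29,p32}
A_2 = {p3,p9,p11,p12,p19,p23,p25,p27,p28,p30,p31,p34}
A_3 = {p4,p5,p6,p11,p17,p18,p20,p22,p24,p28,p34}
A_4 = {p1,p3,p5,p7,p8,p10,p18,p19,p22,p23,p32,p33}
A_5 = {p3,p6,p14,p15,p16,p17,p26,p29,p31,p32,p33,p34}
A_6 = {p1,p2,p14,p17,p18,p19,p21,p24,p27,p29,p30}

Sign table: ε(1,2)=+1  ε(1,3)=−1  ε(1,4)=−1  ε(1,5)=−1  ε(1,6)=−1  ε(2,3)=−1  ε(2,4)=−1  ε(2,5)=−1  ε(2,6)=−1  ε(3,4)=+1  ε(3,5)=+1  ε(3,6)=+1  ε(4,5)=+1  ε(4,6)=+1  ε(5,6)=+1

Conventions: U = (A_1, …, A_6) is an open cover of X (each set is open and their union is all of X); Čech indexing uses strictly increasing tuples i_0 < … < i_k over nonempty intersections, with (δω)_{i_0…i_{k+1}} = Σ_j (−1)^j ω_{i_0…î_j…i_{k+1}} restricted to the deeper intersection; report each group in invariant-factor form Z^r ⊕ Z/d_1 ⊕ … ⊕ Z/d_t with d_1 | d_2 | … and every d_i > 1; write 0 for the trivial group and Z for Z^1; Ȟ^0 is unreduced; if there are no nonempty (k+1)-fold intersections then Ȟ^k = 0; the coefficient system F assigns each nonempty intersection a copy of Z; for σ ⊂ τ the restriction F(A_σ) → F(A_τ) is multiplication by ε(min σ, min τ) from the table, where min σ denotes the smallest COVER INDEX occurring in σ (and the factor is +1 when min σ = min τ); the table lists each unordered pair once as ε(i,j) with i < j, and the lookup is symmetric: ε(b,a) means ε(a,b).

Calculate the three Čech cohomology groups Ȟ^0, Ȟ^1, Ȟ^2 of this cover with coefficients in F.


Ȟ^0 ≅ Z; Ȟ^1 ≅ 0; Ȟ^2 ≅ Z/2

intersection data:
  A12={p12,p25,p27,p28} A13={p4,p22,p28} A14={p7,p8,p22,p32} A15={p26,p29,p32} A16={p21,p27,p29} A23={p11,p28,p34} A24={p3,p19,p23} A25={p3,p31,p34} A26={p19,p27,p30} A34={p5,p18,p22} A35={p6,p17,p34} A36={p17,p18,p24} A45={p3,p32,p33} A46={p1,p18,p19} A56={p14,p17,p29}
  A123={p28} A126={p27} A134={p22} A145={p32} A156={p29} A235={p34} A245={p3} A246={p19} A346={p18} A356={p17}
C dims 6,15,10; δ0: rk 5, SNF 1^5; δ1: rk 10, SNF 1^9·2
Ȟ^0 = (6 − 5) − 0 = 1, so Ȟ^0 ≅ Z
Ȟ^1 = (15 − 10) − 5 = 0, so Ȟ^1 ≅ 0
Ȟ^2 = (10 − 0) − 10 = 0 plus torsion [2], so Ȟ^2 ≅ Z/2


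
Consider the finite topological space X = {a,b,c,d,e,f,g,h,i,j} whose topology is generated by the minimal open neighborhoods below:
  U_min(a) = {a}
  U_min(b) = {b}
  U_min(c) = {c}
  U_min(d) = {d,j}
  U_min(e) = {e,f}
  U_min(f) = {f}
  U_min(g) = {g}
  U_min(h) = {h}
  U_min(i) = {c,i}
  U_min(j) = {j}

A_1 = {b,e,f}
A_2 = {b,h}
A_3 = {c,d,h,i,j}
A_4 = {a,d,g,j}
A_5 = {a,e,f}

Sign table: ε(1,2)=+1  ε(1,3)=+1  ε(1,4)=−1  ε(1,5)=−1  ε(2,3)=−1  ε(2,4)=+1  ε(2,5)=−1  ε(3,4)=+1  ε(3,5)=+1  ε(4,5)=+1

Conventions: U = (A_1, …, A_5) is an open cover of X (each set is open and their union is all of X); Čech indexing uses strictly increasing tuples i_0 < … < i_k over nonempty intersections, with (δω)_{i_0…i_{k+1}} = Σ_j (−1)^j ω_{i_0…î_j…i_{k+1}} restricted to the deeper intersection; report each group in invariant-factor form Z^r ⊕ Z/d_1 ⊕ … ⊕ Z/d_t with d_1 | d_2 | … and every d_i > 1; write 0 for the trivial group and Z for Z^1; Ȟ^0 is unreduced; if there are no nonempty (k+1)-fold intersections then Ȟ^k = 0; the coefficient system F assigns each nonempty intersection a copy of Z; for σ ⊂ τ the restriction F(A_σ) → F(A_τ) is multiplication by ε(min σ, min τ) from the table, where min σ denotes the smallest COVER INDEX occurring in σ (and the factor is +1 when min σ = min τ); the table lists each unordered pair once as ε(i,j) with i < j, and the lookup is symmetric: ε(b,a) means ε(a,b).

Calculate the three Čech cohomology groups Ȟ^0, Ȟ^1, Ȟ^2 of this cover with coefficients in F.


Ȟ^0(U;F) ≅ Z, Ȟ^1(U;F) ≅ Z and Ȟ^2(U;F) ≅ 0

nonempty intersections:
  A12={b} A15={e,f} A23={h} A34={d,j} A45={a}
C dims 5,5; δ0: rk 4, SNF 1^4
Ȟ^0: (5−4)−0=1 ⇒ Z
Ȟ^1: (5−0)−4=1 ⇒ Z
Ȟ^2: (0−0)−0=0 ⇒ 0


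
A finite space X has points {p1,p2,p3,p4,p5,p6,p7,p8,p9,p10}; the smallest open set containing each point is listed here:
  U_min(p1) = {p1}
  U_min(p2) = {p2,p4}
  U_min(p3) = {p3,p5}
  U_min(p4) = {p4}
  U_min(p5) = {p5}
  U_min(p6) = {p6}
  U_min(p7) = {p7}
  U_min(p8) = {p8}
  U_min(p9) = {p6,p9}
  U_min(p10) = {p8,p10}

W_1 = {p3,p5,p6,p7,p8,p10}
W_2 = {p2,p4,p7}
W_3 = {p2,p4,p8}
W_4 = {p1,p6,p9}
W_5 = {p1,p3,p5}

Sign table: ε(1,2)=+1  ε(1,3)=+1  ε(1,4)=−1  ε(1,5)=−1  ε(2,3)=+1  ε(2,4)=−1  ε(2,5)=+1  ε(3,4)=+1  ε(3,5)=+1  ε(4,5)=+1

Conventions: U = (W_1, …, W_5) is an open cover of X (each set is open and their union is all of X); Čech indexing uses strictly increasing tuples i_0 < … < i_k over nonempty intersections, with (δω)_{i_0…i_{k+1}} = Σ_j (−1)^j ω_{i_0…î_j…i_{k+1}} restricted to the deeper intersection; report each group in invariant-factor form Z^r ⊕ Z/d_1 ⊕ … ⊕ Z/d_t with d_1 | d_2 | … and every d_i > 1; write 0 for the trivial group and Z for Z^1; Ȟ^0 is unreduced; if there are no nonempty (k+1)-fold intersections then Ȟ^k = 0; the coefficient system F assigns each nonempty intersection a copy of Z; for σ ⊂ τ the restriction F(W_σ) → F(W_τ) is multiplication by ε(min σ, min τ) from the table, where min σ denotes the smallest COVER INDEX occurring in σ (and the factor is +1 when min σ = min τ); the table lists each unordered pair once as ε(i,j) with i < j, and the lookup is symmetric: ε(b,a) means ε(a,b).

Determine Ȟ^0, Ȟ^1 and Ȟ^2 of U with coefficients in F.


intersection data:
  W12={p7} W13={p8} W14={p6} W15={p3,p5} W23={p2,p4} W45={p1}
C dims 5,6; δ0: rk 4, SNF 1^4
Ȟ^0 = (5 − 4) − 0 = 1, so Ȟ^0 ≅ Z
Ȟ^1 = (6 − 0) − 4 = 2, so Ȟ^1 ≅ Z^2
Ȟ^2 = (0 − 0) − 0 = 0, so Ȟ^2 ≅ 0

Ȟ^0 ≅ Z, Ȟ^1 ≅ Z^2 and Ȟ^2 ≅ 0


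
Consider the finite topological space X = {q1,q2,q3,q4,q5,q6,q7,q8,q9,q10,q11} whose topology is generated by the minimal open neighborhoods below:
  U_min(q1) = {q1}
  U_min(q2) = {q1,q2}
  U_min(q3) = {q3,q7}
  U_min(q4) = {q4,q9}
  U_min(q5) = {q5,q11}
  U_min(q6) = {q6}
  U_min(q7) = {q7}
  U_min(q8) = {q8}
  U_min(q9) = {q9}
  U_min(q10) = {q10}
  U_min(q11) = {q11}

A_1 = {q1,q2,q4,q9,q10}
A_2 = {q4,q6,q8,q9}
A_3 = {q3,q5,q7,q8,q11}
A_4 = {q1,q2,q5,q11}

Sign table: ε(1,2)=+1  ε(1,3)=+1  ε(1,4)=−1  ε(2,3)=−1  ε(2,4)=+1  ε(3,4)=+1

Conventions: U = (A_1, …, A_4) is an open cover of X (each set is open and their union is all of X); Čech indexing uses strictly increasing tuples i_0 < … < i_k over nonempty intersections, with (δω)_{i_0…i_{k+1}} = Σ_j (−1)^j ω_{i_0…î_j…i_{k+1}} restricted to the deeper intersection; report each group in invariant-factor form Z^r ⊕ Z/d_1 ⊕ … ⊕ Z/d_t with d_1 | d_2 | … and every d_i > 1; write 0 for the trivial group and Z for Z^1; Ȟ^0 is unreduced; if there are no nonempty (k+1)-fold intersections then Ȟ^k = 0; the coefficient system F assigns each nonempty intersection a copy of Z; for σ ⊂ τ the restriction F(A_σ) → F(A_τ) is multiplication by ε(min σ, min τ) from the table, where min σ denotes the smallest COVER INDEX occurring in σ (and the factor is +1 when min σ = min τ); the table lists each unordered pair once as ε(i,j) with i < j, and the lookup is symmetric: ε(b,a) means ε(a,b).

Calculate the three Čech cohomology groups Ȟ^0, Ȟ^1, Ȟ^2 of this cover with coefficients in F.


intersection data:
  A12={q4,q9} A14={q1,q2} A23={q8} A34={q5,q11}
C dims 4,4; δ0: rk 3, SNF 1^3
Ȟ^0 = (4 − 3) − 0 = 1, so Ȟ^0 ≅ Z
Ȟ^1 = (4 − 0) − 3 = 1, so Ȟ^1 ≅ Z
Ȟ^2 = (0 − 0) − 0 = 0, so Ȟ^2 ≅ 0

Ȟ^0 ≅ Z, Ȟ^1 ≅ Z and Ȟ^2 ≅ 0


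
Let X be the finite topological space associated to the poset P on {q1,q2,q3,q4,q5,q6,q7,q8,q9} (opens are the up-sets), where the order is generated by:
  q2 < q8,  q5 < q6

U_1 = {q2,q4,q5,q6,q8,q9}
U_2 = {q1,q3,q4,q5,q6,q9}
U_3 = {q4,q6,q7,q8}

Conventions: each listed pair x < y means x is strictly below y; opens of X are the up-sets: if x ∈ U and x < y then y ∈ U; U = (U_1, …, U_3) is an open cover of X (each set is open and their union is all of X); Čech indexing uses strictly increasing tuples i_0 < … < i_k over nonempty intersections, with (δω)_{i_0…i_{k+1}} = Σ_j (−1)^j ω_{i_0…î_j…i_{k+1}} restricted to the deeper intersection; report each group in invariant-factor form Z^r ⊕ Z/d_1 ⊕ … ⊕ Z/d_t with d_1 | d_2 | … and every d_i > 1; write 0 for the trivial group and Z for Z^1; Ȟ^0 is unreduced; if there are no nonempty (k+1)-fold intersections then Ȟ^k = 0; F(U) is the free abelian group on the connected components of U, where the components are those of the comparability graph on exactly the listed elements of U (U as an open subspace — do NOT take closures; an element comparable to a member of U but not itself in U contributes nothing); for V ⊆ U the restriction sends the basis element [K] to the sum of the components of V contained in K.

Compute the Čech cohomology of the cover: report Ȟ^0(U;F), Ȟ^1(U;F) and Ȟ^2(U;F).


Ȟ^0 = Z^7,  Ȟ^1 = 0,  Ȟ^2 = 0

cover nerve:
  U12={q4,q5,q6,q9} U13={q4,q6,q8} U23={q4,q6}
  U123={q4,q6}
components per intersection:
  U1: {q2,q8} {q4} {q5,q6} {q9}
  U2: {q1} {q3} {q4} {q5,q6} {q9}
  U3: {q4} {q6} {q7} {q8}
  U12: {q4} {q5,q6} {q9}
  U13: {q4} {q6} {q8}
  U23: {q4} {q6}
  U123: {q4} {q6}
C dims 13,8,2; δ0: rk 6, SNF 1^6; δ1: rk 2, SNF 1^2
Ȟ^0: (13−6)−0=7 ⇒ Z^7
Ȟ^1: (8−2)−6=0 ⇒ 0
Ȟ^2: (2−0)−2=0 ⇒ 0


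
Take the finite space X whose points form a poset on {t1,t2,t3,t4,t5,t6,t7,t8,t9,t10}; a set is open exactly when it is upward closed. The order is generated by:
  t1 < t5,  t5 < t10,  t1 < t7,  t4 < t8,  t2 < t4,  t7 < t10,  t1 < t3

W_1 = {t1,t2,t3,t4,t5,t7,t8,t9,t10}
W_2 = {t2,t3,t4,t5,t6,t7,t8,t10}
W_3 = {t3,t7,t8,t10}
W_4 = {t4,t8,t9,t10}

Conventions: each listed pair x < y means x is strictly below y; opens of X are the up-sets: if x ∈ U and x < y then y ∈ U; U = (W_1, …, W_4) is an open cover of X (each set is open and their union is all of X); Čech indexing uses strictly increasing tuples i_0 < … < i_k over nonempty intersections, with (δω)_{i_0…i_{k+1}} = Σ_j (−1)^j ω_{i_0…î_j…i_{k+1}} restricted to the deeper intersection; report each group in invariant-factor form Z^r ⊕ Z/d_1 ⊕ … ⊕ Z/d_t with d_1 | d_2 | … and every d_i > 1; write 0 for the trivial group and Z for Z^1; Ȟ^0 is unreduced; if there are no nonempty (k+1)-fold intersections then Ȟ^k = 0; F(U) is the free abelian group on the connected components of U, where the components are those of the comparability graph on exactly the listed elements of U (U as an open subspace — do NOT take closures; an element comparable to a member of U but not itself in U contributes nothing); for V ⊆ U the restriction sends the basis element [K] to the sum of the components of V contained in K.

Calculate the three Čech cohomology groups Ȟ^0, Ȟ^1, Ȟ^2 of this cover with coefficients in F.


nonempty intersections:
  W12={t2,t3,t4,t5,t7,t8,t10} W13={t3,t7,t8,t10} W14={t4,t8,t9,t10} W23={t3,t7,t8,t10} W24={t4,t8,t10} W34={t8,t10}
  W123={t3,t7,t8,t10} W124={t4,t8,t10} W134={t8,t10} W234={t8,t10}
  W1234={t8,t10}
components per intersection:
  W1: {t1,t3,t5,t7,t10} {t2,t4,t8} {t9}
  W2: {t2,t4,t8} {t3} {t5,t7,t10} {t6}
  W3: {t3} {t7,t10} {t8}
  W4: {t4,t8} {t9} {t10}
  W12: {t2,t4,t8} {t3} {t5,t7,t10}
  W13: {t3} {t7,t10} {t8}
  W14: {t4,t8} {t9} {t10}
  W23: {t3} {t7,t10} {t8}
  W24: {t4,t8} {t10}
  W34: {t8} {t10}
  W123: {t3} {t7,t10} {t8}
  W124: {t4,t8} {t10}
  W134: {t8} {t10}
  W234: {t8} {t10}
  W1234: {t8} {t10}
C dims 13,16,9,2; δ0: rk 9, SNF 1^9; δ1: rk 7, SNF 1^7; δ2: rk 2, SNF 1^2
Ȟ^0: (13−9)−0=4 ⇒ Z^4
Ȟ^1: (16−7)−9=0 ⇒ 0
Ȟ^2: (9−2)−7=0 ⇒ 0

Ȟ^0(U;F) ≅ Z^4, Ȟ^1(U;F) ≅ 0, Ȟ^2(U;F) ≅ 0


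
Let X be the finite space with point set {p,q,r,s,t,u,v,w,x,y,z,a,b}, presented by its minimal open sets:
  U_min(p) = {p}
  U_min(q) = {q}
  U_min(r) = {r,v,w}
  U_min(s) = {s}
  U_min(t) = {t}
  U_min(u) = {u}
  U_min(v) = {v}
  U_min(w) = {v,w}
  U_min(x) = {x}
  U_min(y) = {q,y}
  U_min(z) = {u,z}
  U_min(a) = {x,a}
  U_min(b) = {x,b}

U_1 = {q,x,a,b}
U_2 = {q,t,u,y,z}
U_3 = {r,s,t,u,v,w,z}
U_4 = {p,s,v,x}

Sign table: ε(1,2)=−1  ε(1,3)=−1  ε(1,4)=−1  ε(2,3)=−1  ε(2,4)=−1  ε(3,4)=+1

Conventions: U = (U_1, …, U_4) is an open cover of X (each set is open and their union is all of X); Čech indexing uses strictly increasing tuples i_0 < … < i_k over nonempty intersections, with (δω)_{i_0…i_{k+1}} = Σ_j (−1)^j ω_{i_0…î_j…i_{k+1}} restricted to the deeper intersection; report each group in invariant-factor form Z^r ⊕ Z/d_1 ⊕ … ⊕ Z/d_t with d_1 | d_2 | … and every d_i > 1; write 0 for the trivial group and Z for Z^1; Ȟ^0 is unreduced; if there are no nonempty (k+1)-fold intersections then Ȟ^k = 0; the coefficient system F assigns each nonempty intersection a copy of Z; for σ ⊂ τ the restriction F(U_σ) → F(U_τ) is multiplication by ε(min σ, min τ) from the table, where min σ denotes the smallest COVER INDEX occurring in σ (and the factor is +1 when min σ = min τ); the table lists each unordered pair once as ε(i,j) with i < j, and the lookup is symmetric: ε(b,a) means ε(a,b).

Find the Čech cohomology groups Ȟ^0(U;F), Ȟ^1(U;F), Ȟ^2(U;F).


Ȟ^0 ≅ 0, Ȟ^1 ≅ Z/2 and Ȟ^2 ≅ 0

cover nerve:
  U12={q} U14={x} U23={t,u,z} U34={s,v}
C dims 4,4; δ0: rk 4, SNF 1^3·2
Ȟ^0: (4−4)−0=0 ⇒ 0
Ȟ^1: (4−0)−4=0 plus torsion [2] ⇒ Z/2
Ȟ^2: (0−0)−0=0 ⇒ 0


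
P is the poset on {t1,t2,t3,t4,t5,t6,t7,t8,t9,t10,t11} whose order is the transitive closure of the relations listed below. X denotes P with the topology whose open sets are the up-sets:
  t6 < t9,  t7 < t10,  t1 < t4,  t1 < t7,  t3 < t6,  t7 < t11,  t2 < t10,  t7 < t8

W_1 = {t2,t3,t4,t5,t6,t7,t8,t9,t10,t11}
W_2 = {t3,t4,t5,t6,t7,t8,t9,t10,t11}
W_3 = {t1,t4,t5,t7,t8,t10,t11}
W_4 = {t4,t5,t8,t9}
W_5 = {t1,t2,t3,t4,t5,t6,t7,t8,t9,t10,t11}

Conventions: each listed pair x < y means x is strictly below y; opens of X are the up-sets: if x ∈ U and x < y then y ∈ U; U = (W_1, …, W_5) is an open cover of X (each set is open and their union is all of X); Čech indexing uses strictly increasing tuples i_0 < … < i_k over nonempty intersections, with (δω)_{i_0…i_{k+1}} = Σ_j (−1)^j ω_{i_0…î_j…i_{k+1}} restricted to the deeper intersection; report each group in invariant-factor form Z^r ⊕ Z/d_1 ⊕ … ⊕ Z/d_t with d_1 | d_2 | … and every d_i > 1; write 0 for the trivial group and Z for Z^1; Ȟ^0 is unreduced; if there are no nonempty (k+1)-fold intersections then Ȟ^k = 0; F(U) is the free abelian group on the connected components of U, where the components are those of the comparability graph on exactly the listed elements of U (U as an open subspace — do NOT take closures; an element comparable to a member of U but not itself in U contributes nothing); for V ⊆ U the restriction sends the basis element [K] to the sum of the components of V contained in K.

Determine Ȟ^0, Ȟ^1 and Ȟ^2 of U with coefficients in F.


Ȟ^0 ≅ Z^3, Ȟ^1 ≅ 0 and Ȟ^2 ≅ 0

intersection data:
  W12={t3,t4,t5,t6,t7,t8,t9,t10,t11} W13={t4,t5,t7,t8,t10,t11} W14={t4,t5,t8,t9} W15={t2,t3,t4,t5,t6,t7,t8,t9,t10,t11} W23={t4,t5,t7,t8,t10,t11} W24={t4,t5,t8,t9} W25={t3,t4,t5,t6,t7,t8,t9,t10,t11} W34={t4,t5,t8} W35={t1,t4,t5,t7,t8,t10,t11} W45={t4,t5,t8,t9}
  W123={t4,t5,t7,t8,t10,t11} W124={t4,t5,t8,t9} W125={t3,t4,t5,t6,t7,t8,t9,t10,t11} W134={t4,t5,t8} W135={t4,t5,t7,t8,t10,t11} W145={t4,t5,t8,t9} W234={t4,t5,t8} W235={t4,t5,t7,t8,t10,t11} W245={t4,t5,t8,t9} W345={t4,t5,t8}
  W1234={t4,t5,t8} W1235={t4,t5,t7,t8,t10,t11} W1245={t4,t5,t8,t9} W1345={t4,t5,t8} W2345={t4,t5,t8}
  W12345={t4,t5,t8}
components per intersection:
  W1: {t2,t7,t8,t10,t11} {t3,t6,t9} {t4} {t5}
  W2: {t3,t6,t9} {t4} {t5} {t7,t8,t10,t11}
  W3: {t1,t4,t7,t8,t10,t11} {t5}
  W4: {t4} {t5} {t8} {t9}
  W5: {t1,t2,t4,t7,t8,t10,t11} {t3,t6,t9} {t5}
  W12: {t3,t6,t9} {t4} {t5} {t7,t8,t10,t11}
  W13: {t4} {t5} {t7,t8,t10,t11}
  W14: {t4} {t5} {t8} {t9}
  W15: {t2,t7,t8,t10,t11} {t3,t6,t9} {t4} {t5}
  W23: {t4} {t5} {t7,t8,t10,t11}
  W24: {t4} {t5} {t8} {t9}
  W25: {t3,t6,t9} {t4} {t5} {t7,t8,t10,t11}
  W34: {t4} {t5} {t8}
  W35: {t1,t4,t7,t8,t10,t11} {t5}
  W45: {t4} {t5} {t8} {t9}
  W123: {t4} {t5} {t7,t8,t10,t11}
  W124: {t4} {t5} {t8} {t9}
  W125: {t3,t6,t9} {t4} {t5} {t7,t8,t10,t11}
  W134: {t4} {t5} {t8}
  W135: {t4} {t5} {t7,t8,t10,t11}
  W145: {t4} {t5} {t8} {t9}
  W234: {t4} {t5} {t8}
  W235: {t4} {t5} {t7,t8,t10,t11}
  W245: {t4} {t5} {t8} {t9}
  W345: {t4} {t5} {t8}
  W1234: {t4} {t5} {t8}
  W1235: {t4} {t5} {t7,t8,t10,t11}
  W1245: {t4} {t5} {t8} {t9}
  W1345: {t4} {t5} {t8}
  W2345: {t4} {t5} {t8}
  W12345: {t4} {t5} {t8}
C dims 17,35,34,16; δ0: rk 14, SNF 1^14; δ1: rk 21, SNF 1^21; δ2: rk 13, SNF 1^13
Ȟ^0 = (17 − 14) − 0 = 3, so Ȟ^0 ≅ Z^3
Ȟ^1 = (35 − 21) − 14 = 0, so Ȟ^1 ≅ 0
Ȟ^2 = (34 − 13) − 21 = 0, so Ȟ^2 ≅ 0


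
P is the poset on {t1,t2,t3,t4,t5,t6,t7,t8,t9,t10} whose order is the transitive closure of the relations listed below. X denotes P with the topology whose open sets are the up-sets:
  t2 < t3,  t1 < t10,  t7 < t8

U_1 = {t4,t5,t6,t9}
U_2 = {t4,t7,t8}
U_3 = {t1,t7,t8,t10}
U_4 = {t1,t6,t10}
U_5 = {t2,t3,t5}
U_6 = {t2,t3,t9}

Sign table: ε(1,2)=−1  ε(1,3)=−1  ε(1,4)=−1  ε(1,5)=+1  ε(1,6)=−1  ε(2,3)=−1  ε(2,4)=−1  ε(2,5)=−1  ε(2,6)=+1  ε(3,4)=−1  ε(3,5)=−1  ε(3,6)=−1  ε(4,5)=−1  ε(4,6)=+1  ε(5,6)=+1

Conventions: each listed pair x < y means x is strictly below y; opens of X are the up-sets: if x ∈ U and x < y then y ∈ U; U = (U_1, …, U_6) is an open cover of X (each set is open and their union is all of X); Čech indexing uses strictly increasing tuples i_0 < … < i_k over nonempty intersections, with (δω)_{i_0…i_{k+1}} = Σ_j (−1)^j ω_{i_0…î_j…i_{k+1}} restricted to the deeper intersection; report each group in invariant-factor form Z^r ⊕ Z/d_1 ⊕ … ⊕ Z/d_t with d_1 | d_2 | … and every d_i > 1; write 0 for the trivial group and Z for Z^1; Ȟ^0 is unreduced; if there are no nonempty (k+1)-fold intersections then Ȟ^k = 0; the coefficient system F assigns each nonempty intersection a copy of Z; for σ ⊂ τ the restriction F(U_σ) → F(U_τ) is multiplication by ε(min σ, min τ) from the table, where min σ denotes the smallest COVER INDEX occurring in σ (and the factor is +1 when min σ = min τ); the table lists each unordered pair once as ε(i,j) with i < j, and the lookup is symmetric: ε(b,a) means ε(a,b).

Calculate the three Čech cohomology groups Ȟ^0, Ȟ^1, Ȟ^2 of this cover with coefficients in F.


intersection data:
  U12={t4} U14={t6} U15={t5} U16={t9} U23={t7,t8} U34={t1,t10} U56={t2,t3}
C dims 6,7; δ0: rk 6, SNF 1^5·2
Ȟ^0 = (6 − 6) − 0 = 0, so Ȟ^0 ≅ 0
Ȟ^1 = (7 − 0) − 6 = 1 plus torsion [2], so Ȟ^1 ≅ Z ⊕ Z/2
Ȟ^2 = (0 − 0) − 0 = 0, so Ȟ^2 ≅ 0

Ȟ^0 = 0; Ȟ^1 = Z ⊕ Z/2; Ȟ^2 = 0


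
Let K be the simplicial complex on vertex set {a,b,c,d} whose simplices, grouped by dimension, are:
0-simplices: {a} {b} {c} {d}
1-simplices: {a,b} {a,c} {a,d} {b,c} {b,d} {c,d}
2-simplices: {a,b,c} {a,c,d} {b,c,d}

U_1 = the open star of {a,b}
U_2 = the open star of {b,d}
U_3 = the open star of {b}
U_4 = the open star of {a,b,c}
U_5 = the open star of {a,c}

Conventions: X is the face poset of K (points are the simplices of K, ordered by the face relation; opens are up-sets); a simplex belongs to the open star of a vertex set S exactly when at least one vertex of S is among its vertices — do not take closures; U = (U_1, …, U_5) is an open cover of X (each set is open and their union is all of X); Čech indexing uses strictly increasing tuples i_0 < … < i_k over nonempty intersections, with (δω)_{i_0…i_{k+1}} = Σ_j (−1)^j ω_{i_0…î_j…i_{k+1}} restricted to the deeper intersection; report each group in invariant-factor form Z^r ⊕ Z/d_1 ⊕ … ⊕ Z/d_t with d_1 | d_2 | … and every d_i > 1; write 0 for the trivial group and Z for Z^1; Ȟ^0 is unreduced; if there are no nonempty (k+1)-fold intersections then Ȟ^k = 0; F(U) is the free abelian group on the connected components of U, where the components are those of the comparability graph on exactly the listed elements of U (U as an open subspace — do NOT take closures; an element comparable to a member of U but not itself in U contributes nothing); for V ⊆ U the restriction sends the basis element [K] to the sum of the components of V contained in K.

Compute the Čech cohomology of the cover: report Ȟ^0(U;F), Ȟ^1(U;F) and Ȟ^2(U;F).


Ȟ^0 = Z, Ȟ^1 = 0 and Ȟ^2 = 0

intersection data:
  U1={{a},{b},{a,b},{a,c},{a,d},{b,c},{b,d},{a,b,c},{a,c,d},{b,c,d}} U2={{b},{d},{a,b},{a,d},{b,c},{b,d},{c,d},{a,b,c},{a,c,d},{b,c,d}} U3={{b},{a,b},{b,c},{b,d},{a,b,c},{b,c,d}} U4={{a},{b},{c},{a,b},{a,c},{a,d},{b,c},{b,d},{c,d},{a,b,c},{a,c,d},{b,c,d}} U5={{a},{c},{a,b},{a,c},{a,d},{b,c},{c,d},{a,b,c},{a,c,d},{b,c,d}}
  U12={{b},{a,b},{a,d},{b,c},{b,d},{a,b,c},{a,c,d},{b,c,d}} U13={{b},{a,b},{b,c},{b,d},{a,b,c},{b,c,d}} U14={{a},{b},{a,b},{a,c},{a,d},{b,c},{b,d},{a,b,c},{a,c,d},{b,c,d}} U15={{a},{a,b},{a,c},{a,d},{b,c},{a,b,c},{a,c,d},{b,c,d}} U23={{b},{a,b},{b,c},{b,d},{a,b,c},{b,c,d}} U24={{b},{a,b},{a,d},{b,c},{b,d},{c,d},{a,b,c},{a,c,d},{b,c,d}} U25={{a,b},{a,d},{b,c},{c,d},{a,b,c},{a,c,d},{b,c,d}} U34={{b},{a,b},{b,c},{b,d},{a,b,c},{b,c,d}} U35={{a,b},{b,c},{a,b,c},{b,c,d}} U45={{a},{c},{a,b},{a,c},{a,d},{b,c},{c,d},{a,b,c},{a,c,d},{b,c,d}}
  U123={{b},{a,b},{b,c},{b,d},{a,b,c},{b,c,d}} U124={{b},{a,b},{a,d},{b,c},{b,d},{a,b,c},{a,c,d},{b,c,d}} U125={{a,b},{a,d},{b,c},{a,b,c},{a,c,d},{b,c,d}} U134={{b},{a,b},{b,c},{b,d},{a,b,c},{b,c,d}} U135={{a,b},{b,c},{a,b,c},{b,c,d}} U145={{a},{a,b},{a,c},{a,d},{b,c},{a,b,c},{a,c,d},{b,c,d}} U234={{b},{a,b},{b,c},{b,d},{a,b,c},{b,c,d}} U235={{a,b},{b,c},{a,b,c},{b,c,d}} U245={{a,b},{a,d},{b,c},{c,d},{a,b,c},{a,c,d},{b,c,d}} U345={{a,b},{b,c},{a,b,c},{b,c,d}}
  U1234={{b},{a,b},{b,c},{b,d},{a,b,c},{b,c,d}} U1235={{a,b},{b,c},{a,b,c},{b,c,d}} U1245={{a,b},{a,d},{b,c},{a,b,c},{a,c,d},{b,c,d}} U1345={{a,b},{b,c},{a,b,c},{b,c,d}} U2345={{a,b},{b,c},{a,b,c},{b,c,d}}
  U12345={{a,b},{b,c},{a,b,c},{b,c,d}}
components per intersection:
  U1: {{a},{b},{a,b},{a,c},{a,d},{b,c},{b,d},{a,b,c},{a,c,d},{b,c,d}}
  U2: {{b},{d},{a,b},{a,d},{b,c},{b,d},{c,d},{a,b,c},{a,c,d},{b,c,d}}
  U3: {{b},{a,b},{b,c},{b,d},{a,b,c},{b,c,d}}
  U4: {{a},{b},{c},{a,b},{a,c},{a,d},{b,c},{b,d},{c,d},{a,b,c},{a,c,d},{b,c,d}}
  U5: {{a},{c},{a,b},{a,c},{a,d},{b,c},{c,d},{a,b,c},{a,c,d},{b,c,d}}
  U12: {{b},{a,b},{b,c},{b,d},{a,b,c},{b,c,d}} {{a,d},{a,c,d}}
  U13: {{b},{a,b},{b,c},{b,d},{a,b,c},{b,c,d}}
  U14: {{a},{b},{a,b},{a,c},{a,d},{b,c},{b,d},{a,b,c},{a,c,d},{b,c,d}}
  U15: {{a},{a,b},{a,c},{a,d},{b,c},{a,b,c},{a,c,d},{b,c,d}}
  U23: {{b},{a,b},{b,c},{b,d},{a,b,c},{b,c,d}}
  U24: {{b},{a,b},{a,d},{b,c},{b,d},{c,d},{a,b,c},{a,c,d},{b,c,d}}
  U25: {{a,b},{a,d},{b,c},{c,d},{a,b,c},{a,c,d},{b,c,d}}
  U34: {{b},{a,b},{b,c},{b,d},{a,b,c},{b,c,d}}
  U35: {{a,b},{b,c},{a,b,c},{b,c,d}}
  U45: {{a},{c},{a,b},{a,c},{a,d},{b,c},{c,d},{a,b,c},{a,c,d},{b,c,d}}
  U123: {{b},{a,b},{b,c},{b,d},{a,b,c},{b,c,d}}
  U124: {{b},{a,b},{b,c},{b,d},{a,b,c},{b,c,d}} {{a,d},{a,c,d}}
  U125: {{a,b},{b,c},{a,b,c},{b,c,d}} {{a,d},{a,c,d}}
  U134: {{b},{a,b},{b,c},{b,d},{a,b,c},{b,c,d}}
  U135: {{a,b},{b,c},{a,b,c},{b,c,d}}
  U145: {{a},{a,b},{a,c},{a,d},{b,c},{a,b,c},{a,c,d},{b,c,d}}
  U234: {{b},{a,b},{b,c},{b,d},{a,b,c},{b,c,d}}
  U235: {{a,b},{b,c},{a,b,c},{b,c,d}}
  U245: {{a,b},{a,d},{b,c},{c,d},{a,b,c},{a,c,d},{b,c,d}}
  U345: {{a,b},{b,c},{a,b,c},{b,c,d}}
  U1234: {{b},{a,b},{b,c},{b,d},{a,b,c},{b,c,d}}
  U1235: {{a,b},{b,c},{a,b,c},{b,c,d}}
  U1245: {{a,b},{b,c},{a,b,c},{b,c,d}} {{a,d},{a,c,d}}
  U1345: {{a,b},{b,c},{a,b,c},{b,c,d}}
  U2345: {{a,b},{b,c},{a,b,c},{b,c,d}}
  U12345: {{a,b},{b,c},{a,b,c},{b,c,d}}
C dims 5,11,12,6; δ0: rk 4, SNF 1^4; δ1: rk 7, SNF 1^7; δ2: rk 5, SNF 1^5
Ȟ^0 = (5 − 4) − 0 = 1, so Ȟ^0 ≅ Z
Ȟ^1 = (11 − 7) − 4 = 0, so Ȟ^1 ≅ 0
Ȟ^2 = (12 − 5) − 7 = 0, so Ȟ^2 ≅ 0


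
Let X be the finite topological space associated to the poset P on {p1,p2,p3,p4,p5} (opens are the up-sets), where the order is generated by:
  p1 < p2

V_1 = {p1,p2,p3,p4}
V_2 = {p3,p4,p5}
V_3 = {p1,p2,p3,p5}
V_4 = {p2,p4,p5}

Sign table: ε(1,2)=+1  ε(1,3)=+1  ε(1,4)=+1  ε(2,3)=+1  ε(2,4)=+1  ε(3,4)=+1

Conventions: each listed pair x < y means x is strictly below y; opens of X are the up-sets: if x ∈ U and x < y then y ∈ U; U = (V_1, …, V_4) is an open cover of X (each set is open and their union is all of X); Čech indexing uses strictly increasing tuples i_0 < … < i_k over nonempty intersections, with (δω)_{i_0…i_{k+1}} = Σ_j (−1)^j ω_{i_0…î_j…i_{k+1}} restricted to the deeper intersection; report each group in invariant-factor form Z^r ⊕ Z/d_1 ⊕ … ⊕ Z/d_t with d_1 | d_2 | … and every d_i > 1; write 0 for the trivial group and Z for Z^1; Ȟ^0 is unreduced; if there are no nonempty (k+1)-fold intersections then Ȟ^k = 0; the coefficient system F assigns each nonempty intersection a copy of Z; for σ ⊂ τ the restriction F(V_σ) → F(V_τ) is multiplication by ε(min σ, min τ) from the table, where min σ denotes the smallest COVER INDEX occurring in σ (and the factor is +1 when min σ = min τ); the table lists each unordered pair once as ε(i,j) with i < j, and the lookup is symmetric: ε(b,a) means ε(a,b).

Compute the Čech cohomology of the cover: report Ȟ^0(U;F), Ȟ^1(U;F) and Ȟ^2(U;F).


Ȟ^0 = Z; Ȟ^1 = 0; Ȟ^2 = Z

intersection data:
  V12={p3,p4} V13={p1,p2,p3} V14={p2,p4} V23={p3,p5} V24={p4,p5} V34={p2,p5}
  V123={p3} V124={p4} V134={p2} V234={p5}
C dims 4,6,4; δ0: rk 3, SNF 1^3; δ1: rk 3, SNF 1^3
Ȟ^0 = (4 − 3) − 0 = 1, so Ȟ^0 ≅ Z
Ȟ^1 = (6 − 3) − 3 = 0, so Ȟ^1 ≅ 0
Ȟ^2 = (4 − 0) − 3 = 1, so Ȟ^2 ≅ Z


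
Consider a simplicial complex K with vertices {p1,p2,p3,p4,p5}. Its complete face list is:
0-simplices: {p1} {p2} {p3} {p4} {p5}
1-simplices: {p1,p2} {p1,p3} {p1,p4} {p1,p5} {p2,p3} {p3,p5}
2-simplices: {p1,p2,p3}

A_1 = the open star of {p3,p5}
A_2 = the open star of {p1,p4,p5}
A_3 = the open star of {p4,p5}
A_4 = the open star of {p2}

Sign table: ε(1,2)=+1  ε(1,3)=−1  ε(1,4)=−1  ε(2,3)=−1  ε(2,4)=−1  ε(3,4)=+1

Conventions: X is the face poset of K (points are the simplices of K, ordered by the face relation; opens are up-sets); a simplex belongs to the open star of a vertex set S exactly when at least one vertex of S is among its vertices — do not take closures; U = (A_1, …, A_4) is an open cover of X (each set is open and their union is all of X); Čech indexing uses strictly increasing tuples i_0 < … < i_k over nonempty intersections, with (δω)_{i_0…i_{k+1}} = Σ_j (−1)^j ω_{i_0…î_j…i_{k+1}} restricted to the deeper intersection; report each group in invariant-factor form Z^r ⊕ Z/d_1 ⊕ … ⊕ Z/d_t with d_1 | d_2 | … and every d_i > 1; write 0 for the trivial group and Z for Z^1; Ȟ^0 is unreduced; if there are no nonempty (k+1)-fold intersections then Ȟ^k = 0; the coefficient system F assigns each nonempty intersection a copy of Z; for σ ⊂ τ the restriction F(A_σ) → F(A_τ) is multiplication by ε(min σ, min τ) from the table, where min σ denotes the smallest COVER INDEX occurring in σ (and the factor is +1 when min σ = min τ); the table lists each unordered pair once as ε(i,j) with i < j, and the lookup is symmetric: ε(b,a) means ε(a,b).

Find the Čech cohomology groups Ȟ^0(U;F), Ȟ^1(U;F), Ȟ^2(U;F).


Ȟ^0 = Z,  Ȟ^1 = 0,  Ȟ^2 = 0

nonempty intersections:
  A1={{p3},{p5},{p1,p3},{p1,p5},{p2,p3},{p3,p5},{p1,p2,p3}} A2={{p1},{p4},{p5},{p1,p2},{p1,p3},{p1,p4},{p1,p5},{p3,p5},{p1,p2,p3}} A3={{p4},{p5},{p1,p4},{p1,p5},{p3,p5}} A4={{p2},{p1,p2},{p2,p3},{p1,p2,p3}}
  A12={{p5},{p1,p3},{p1,p5},{p3,p5},{p1,p2,p3}} A13={{p5},{p1,p5},{p3,p5}} A14={{p2,p3},{p1,p2,p3}} A23={{p4},{p5},{p1,p4},{p1,p5},{p3,p5}} A24={{p1,p2},{p1,p2,p3}}
  A123={{p5},{p1,p5},{p3,p5}} A124={{p1,p2,p3}}
C dims 4,5,2; δ0: rk 3, SNF 1^3; δ1: rk 2, SNF 1^2
Ȟ^0: (4−3)−0=1 ⇒ Z
Ȟ^1: (5−2)−3=0 ⇒ 0
Ȟ^2: (2−0)−2=0 ⇒ 0


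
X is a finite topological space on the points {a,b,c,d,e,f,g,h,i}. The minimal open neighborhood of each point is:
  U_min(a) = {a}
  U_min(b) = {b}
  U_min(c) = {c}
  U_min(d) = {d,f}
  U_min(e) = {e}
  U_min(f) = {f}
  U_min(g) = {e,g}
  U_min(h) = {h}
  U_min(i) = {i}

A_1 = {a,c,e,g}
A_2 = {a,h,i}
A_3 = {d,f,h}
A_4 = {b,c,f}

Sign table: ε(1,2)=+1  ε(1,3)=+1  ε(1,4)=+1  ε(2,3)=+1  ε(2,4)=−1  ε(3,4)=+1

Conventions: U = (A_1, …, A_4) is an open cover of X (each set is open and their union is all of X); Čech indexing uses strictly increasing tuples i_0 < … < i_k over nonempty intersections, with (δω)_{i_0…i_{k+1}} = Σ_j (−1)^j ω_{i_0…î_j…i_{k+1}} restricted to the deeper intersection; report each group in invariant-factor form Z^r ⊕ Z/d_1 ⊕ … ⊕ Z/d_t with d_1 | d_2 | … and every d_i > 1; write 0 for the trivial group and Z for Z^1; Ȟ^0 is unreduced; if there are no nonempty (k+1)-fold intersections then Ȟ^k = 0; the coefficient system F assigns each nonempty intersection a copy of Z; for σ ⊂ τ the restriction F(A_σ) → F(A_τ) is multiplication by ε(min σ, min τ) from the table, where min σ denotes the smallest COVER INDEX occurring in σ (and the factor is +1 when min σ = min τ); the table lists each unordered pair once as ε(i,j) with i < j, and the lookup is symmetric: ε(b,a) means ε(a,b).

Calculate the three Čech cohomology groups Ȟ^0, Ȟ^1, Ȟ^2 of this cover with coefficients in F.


nerve of the cover:
  A12={a} A14={c} A23={h} A34={f}
C dims 4,4; δ0: rk 3, SNF 1^3
Ȟ^0 = (4 − 3) − 0 = 1, so Ȟ^0 ≅ Z
Ȟ^1 = (4 − 0) − 3 = 1, so Ȟ^1 ≅ Z
Ȟ^2 = (0 − 0) − 0 = 0, so Ȟ^2 ≅ 0

Ȟ^0(U;F) ≅ Z; Ȟ^1(U;F) ≅ Z; Ȟ^2(U;F) ≅ 0


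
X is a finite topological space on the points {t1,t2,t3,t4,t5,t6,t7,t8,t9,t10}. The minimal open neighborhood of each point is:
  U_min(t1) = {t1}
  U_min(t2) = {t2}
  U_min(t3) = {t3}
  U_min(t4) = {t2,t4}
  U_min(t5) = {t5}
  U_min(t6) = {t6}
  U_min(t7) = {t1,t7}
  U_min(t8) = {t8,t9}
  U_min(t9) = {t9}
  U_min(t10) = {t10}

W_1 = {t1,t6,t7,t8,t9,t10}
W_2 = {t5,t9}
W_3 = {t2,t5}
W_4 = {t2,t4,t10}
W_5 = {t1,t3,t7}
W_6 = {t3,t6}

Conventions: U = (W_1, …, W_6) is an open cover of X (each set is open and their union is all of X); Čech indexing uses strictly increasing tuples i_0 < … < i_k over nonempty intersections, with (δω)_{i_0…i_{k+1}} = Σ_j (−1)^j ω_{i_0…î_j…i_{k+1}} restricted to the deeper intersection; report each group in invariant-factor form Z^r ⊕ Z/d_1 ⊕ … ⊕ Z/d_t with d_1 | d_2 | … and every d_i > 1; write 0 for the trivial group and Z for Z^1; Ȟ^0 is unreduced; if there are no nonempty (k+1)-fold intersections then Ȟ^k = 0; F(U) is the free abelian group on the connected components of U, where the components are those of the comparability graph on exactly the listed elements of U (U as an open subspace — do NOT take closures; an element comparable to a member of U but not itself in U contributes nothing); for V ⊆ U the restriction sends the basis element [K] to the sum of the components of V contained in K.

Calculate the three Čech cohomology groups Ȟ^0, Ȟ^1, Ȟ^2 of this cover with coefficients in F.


intersection data:
  W12={t9} W14={t10} W15={t1,t7} W16={t6} W23={t5} W34={t2} W56={t3}
components per intersection:
  W1: {t1,t7} {t6} {t8,t9} {t10}
  W2: {t5} {t9}
  W3: {t2} {t5}
  W4: {t2,t4} {t10}
  W5: {t1,t7} {t3}
  W6: {t3} {t6}
  W12: {t9}
  W14: {t10}
  W15: {t1,t7}
  W16: {t6}
  W23: {t5}
  W34: {t2}
  W56: {t3}
C dims 14,7; δ0: rk 7, SNF 1^7
Ȟ^0 = (14 − 7) − 0 = 7, so Ȟ^0 ≅ Z^7
Ȟ^1 = (7 − 0) − 7 = 0, so Ȟ^1 ≅ 0
Ȟ^2 = (0 − 0) − 0 = 0, so Ȟ^2 ≅ 0

Ȟ^0(U;F) ≅ Z^7,  Ȟ^1(U;F) ≅ 0,  Ȟ^2(U;F) ≅ 0


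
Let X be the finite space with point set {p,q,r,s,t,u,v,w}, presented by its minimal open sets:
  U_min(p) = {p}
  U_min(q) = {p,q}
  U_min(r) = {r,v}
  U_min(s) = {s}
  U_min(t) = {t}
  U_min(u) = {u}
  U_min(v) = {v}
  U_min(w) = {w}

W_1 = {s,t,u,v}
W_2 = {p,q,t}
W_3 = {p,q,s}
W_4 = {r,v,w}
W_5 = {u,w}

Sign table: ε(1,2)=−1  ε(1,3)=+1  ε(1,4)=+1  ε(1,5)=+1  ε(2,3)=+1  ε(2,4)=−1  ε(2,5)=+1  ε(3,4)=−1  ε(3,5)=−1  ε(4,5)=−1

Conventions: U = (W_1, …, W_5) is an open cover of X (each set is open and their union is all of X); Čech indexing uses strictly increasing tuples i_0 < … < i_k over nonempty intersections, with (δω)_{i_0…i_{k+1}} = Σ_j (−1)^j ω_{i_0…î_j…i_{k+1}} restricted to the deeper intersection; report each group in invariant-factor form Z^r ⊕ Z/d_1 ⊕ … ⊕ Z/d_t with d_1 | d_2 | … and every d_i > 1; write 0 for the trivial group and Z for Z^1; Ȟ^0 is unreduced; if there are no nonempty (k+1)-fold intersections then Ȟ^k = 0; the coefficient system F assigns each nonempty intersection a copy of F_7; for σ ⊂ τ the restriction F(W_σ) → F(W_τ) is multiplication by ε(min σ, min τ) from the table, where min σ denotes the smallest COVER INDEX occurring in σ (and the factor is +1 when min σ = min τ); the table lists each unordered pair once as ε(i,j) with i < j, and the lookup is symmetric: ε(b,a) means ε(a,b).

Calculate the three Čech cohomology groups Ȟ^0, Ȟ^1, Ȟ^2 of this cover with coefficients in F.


Ȟ^0 = 0, Ȟ^1 = Z/7 and Ȟ^2 = 0

intersection data:
  W12={t} W13={s} W14={v} W15={u} W23={p,q} W45={w}
C dims 5,6; δ0: rk_F7 5
Ȟ^0 = (5 − 5) − 0 = 0, so Ȟ^0 ≅ 0
Ȟ^1 = (6 − 0) − 5 = 1, so Ȟ^1 ≅ Z/7
Ȟ^2 = (0 − 0) − 0 = 0, so Ȟ^2 ≅ 0


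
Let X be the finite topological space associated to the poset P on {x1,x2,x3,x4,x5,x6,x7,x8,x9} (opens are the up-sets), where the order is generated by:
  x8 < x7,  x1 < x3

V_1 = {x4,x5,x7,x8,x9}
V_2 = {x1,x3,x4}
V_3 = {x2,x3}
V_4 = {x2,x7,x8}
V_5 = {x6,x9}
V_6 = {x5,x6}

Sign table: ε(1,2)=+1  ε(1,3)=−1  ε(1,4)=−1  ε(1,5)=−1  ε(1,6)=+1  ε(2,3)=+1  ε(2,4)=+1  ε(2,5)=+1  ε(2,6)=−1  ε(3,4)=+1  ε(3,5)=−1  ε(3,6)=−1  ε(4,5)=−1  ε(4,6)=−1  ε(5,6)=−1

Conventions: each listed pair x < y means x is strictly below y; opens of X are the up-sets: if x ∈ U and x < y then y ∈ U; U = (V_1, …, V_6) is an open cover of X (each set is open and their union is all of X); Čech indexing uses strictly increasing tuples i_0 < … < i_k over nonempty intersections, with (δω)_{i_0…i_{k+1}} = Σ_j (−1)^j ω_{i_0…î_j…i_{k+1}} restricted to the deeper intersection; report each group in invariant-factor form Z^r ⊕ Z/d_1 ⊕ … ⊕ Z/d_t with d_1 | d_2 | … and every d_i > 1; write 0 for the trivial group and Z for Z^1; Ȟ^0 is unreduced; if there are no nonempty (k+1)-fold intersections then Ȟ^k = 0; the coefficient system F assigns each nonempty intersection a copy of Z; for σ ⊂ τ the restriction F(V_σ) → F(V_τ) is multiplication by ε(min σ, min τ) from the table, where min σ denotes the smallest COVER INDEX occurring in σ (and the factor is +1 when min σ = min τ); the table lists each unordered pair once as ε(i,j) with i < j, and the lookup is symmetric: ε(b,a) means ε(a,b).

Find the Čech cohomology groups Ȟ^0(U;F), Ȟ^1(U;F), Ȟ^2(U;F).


Ȟ^0 ≅ 0, Ȟ^1 ≅ Z ⊕ Z/2, Ȟ^2 ≅ 0

cover nerve:
  V12={x4} V14={x7,x8} V15={x9} V16={x5} V23={x3} V34={x2} V56={x6}
C dims 6,7; δ0: rk 6, SNF 1^5·2
Ȟ^0: (6−6)−0=0 ⇒ 0
Ȟ^1: (7−0)−6=1 plus torsion [2] ⇒ Z ⊕ Z/2
Ȟ^2: (0−0)−0=0 ⇒ 0


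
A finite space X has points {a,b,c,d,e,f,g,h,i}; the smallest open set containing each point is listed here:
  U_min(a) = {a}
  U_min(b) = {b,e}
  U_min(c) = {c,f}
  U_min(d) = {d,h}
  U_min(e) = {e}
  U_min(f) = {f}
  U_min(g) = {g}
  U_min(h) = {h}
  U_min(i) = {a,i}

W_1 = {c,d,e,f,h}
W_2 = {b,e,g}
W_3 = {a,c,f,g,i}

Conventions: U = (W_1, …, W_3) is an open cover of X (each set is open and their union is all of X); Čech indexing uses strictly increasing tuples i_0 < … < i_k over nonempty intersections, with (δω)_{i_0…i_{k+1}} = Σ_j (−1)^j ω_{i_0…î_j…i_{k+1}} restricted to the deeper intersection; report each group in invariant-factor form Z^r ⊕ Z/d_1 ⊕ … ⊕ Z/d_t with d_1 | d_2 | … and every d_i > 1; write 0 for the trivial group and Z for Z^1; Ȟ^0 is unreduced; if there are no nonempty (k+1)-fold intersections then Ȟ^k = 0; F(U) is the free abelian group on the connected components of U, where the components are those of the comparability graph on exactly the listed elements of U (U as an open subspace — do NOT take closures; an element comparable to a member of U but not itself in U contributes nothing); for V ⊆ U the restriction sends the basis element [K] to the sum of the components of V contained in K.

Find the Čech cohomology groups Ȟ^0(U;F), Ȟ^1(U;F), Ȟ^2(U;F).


Ȟ^0(U;F) ≅ Z^5, Ȟ^1(U;F) ≅ 0 and Ȟ^2(U;F) ≅ 0

intersection data:
  W12={e} W13={c,f} W23={g}
components per intersection:
  W1: {c,f} {d,h} {e}
  W2: {b,e} {g}
  W3: {a,i} {c,f} {g}
  W12: {e}
  W13: {c,f}
  W23: {g}
C dims 8,3; δ0: rk 3, SNF 1^3
Ȟ^0 = (8 − 3) − 0 = 5, so Ȟ^0 ≅ Z^5
Ȟ^1 = (3 − 0) − 3 = 0, so Ȟ^1 ≅ 0
Ȟ^2 = (0 − 0) − 0 = 0, so Ȟ^2 ≅ 0
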